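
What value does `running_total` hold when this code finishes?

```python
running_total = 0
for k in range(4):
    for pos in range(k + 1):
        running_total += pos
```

Let's trace through this code step by step.

Initialize: running_total = 0
Entering loop: for k in range(4):

After execution: running_total = 10
10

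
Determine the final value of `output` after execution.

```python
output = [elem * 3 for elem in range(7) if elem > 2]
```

Let's trace through this code step by step.

Initialize: output = [elem * 3 for elem in range(7) if elem > 2]

After execution: output = [9, 12, 15, 18]
[9, 12, 15, 18]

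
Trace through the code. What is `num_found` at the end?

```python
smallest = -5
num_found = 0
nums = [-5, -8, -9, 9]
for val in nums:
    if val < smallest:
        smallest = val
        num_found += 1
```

Let's trace through this code step by step.

Initialize: smallest = -5
Initialize: num_found = 0
Initialize: nums = [-5, -8, -9, 9]
Entering loop: for val in nums:

After execution: num_found = 2
2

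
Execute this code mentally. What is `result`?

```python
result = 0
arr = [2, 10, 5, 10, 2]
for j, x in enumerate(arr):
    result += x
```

Let's trace through this code step by step.

Initialize: result = 0
Initialize: arr = [2, 10, 5, 10, 2]
Entering loop: for j, x in enumerate(arr):

After execution: result = 29
29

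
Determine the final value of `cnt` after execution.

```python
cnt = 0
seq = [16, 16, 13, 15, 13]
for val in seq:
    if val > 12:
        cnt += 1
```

Let's trace through this code step by step.

Initialize: cnt = 0
Initialize: seq = [16, 16, 13, 15, 13]
Entering loop: for val in seq:

After execution: cnt = 5
5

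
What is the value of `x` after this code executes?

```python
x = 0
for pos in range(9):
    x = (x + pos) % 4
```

Let's trace through this code step by step.

Initialize: x = 0
Entering loop: for pos in range(9):

After execution: x = 0
0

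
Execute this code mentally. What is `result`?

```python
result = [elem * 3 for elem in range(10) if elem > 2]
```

Let's trace through this code step by step.

Initialize: result = [elem * 3 for elem in range(10) if elem > 2]

After execution: result = [9, 12, 15, 18, 21, 24, 27]
[9, 12, 15, 18, 21, 24, 27]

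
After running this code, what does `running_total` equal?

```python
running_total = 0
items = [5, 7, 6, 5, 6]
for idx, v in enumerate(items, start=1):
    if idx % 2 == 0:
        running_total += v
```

Let's trace through this code step by step.

Initialize: running_total = 0
Initialize: items = [5, 7, 6, 5, 6]
Entering loop: for idx, v in enumerate(items, start=1):

After execution: running_total = 12
12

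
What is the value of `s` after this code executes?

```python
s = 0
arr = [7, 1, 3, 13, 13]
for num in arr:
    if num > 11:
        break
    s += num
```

Let's trace through this code step by step.

Initialize: s = 0
Initialize: arr = [7, 1, 3, 13, 13]
Entering loop: for num in arr:

After execution: s = 11
11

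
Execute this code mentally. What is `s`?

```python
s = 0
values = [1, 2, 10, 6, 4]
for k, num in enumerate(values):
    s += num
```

Let's trace through this code step by step.

Initialize: s = 0
Initialize: values = [1, 2, 10, 6, 4]
Entering loop: for k, num in enumerate(values):

After execution: s = 23
23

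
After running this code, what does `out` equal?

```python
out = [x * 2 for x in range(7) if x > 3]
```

Let's trace through this code step by step.

Initialize: out = [x * 2 for x in range(7) if x > 3]

After execution: out = [8, 10, 12]
[8, 10, 12]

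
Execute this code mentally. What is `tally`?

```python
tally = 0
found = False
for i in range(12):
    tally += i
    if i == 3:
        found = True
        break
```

Let's trace through this code step by step.

Initialize: tally = 0
Initialize: found = False
Entering loop: for i in range(12):

After execution: tally = 6
6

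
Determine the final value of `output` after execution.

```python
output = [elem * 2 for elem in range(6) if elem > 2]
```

Let's trace through this code step by step.

Initialize: output = [elem * 2 for elem in range(6) if elem > 2]

After execution: output = [6, 8, 10]
[6, 8, 10]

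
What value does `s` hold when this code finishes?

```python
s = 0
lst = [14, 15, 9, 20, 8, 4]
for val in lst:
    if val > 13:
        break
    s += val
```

Let's trace through this code step by step.

Initialize: s = 0
Initialize: lst = [14, 15, 9, 20, 8, 4]
Entering loop: for val in lst:

After execution: s = 0
0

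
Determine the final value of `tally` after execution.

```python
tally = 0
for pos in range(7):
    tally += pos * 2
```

Let's trace through this code step by step.

Initialize: tally = 0
Entering loop: for pos in range(7):

After execution: tally = 42
42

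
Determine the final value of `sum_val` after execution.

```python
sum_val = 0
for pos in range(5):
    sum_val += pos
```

Let's trace through this code step by step.

Initialize: sum_val = 0
Entering loop: for pos in range(5):

After execution: sum_val = 10
10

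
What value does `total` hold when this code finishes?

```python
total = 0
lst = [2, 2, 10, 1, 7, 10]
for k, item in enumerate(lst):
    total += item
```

Let's trace through this code step by step.

Initialize: total = 0
Initialize: lst = [2, 2, 10, 1, 7, 10]
Entering loop: for k, item in enumerate(lst):

After execution: total = 32
32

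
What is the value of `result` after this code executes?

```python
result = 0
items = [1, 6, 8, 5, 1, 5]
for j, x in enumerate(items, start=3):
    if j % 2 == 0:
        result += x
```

Let's trace through this code step by step.

Initialize: result = 0
Initialize: items = [1, 6, 8, 5, 1, 5]
Entering loop: for j, x in enumerate(items, start=3):

After execution: result = 16
16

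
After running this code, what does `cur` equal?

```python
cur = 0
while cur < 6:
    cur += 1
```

Let's trace through this code step by step.

Initialize: cur = 0
Entering loop: while cur < 6:

After execution: cur = 6
6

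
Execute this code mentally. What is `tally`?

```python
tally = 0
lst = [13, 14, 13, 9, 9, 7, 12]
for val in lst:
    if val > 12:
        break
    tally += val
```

Let's trace through this code step by step.

Initialize: tally = 0
Initialize: lst = [13, 14, 13, 9, 9, 7, 12]
Entering loop: for val in lst:

After execution: tally = 0
0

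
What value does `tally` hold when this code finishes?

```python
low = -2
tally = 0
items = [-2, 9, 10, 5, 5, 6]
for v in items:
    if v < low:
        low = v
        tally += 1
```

Let's trace through this code step by step.

Initialize: low = -2
Initialize: tally = 0
Initialize: items = [-2, 9, 10, 5, 5, 6]
Entering loop: for v in items:

After execution: tally = 0
0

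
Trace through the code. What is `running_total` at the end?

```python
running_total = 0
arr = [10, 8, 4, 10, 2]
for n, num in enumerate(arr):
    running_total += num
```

Let's trace through this code step by step.

Initialize: running_total = 0
Initialize: arr = [10, 8, 4, 10, 2]
Entering loop: for n, num in enumerate(arr):

After execution: running_total = 34
34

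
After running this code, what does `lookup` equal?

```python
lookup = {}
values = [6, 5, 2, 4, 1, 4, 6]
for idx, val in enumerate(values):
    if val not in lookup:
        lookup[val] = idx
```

Let's trace through this code step by step.

Initialize: lookup = {}
Initialize: values = [6, 5, 2, 4, 1, 4, 6]
Entering loop: for idx, val in enumerate(values):

After execution: lookup = {6: 0, 5: 1, 2: 2, 4: 3, 1: 4}
{6: 0, 5: 1, 2: 2, 4: 3, 1: 4}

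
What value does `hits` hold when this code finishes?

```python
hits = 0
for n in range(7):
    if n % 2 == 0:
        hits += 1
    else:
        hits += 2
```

Let's trace through this code step by step.

Initialize: hits = 0
Entering loop: for n in range(7):

After execution: hits = 10
10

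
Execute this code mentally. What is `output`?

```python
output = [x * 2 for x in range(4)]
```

Let's trace through this code step by step.

Initialize: output = [x * 2 for x in range(4)]

After execution: output = [0, 2, 4, 6]
[0, 2, 4, 6]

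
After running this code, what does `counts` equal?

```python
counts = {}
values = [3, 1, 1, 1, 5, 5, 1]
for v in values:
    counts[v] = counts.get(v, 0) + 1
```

Let's trace through this code step by step.

Initialize: counts = {}
Initialize: values = [3, 1, 1, 1, 5, 5, 1]
Entering loop: for v in values:

After execution: counts = {3: 1, 1: 4, 5: 2}
{3: 1, 1: 4, 5: 2}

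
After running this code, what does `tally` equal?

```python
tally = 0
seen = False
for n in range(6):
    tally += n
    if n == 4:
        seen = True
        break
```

Let's trace through this code step by step.

Initialize: tally = 0
Initialize: seen = False
Entering loop: for n in range(6):

After execution: tally = 10
10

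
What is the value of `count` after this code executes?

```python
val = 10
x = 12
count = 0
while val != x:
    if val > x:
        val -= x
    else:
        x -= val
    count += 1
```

Let's trace through this code step by step.

Initialize: val = 10
Initialize: x = 12
Initialize: count = 0
Entering loop: while val != x:

After execution: count = 5
5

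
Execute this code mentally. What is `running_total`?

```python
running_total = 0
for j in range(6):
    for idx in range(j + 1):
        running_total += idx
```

Let's trace through this code step by step.

Initialize: running_total = 0
Entering loop: for j in range(6):

After execution: running_total = 35
35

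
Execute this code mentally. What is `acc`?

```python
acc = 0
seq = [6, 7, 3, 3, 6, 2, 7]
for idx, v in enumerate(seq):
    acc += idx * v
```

Let's trace through this code step by step.

Initialize: acc = 0
Initialize: seq = [6, 7, 3, 3, 6, 2, 7]
Entering loop: for idx, v in enumerate(seq):

After execution: acc = 98
98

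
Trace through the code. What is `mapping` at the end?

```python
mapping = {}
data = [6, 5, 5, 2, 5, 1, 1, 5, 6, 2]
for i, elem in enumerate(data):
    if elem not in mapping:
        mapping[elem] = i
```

Let's trace through this code step by step.

Initialize: mapping = {}
Initialize: data = [6, 5, 5, 2, 5, 1, 1, 5, 6, 2]
Entering loop: for i, elem in enumerate(data):

After execution: mapping = {6: 0, 5: 1, 2: 3, 1: 5}
{6: 0, 5: 1, 2: 3, 1: 5}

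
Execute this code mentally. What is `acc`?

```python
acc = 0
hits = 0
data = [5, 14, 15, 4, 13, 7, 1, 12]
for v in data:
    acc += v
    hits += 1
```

Let's trace through this code step by step.

Initialize: acc = 0
Initialize: hits = 0
Initialize: data = [5, 14, 15, 4, 13, 7, 1, 12]
Entering loop: for v in data:

After execution: acc = 71
71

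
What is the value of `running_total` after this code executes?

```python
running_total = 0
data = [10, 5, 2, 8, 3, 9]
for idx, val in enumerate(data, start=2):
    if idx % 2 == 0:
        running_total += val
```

Let's trace through this code step by step.

Initialize: running_total = 0
Initialize: data = [10, 5, 2, 8, 3, 9]
Entering loop: for idx, val in enumerate(data, start=2):

After execution: running_total = 15
15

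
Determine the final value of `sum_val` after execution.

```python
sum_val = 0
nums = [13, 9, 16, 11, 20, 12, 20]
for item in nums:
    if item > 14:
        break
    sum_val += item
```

Let's trace through this code step by step.

Initialize: sum_val = 0
Initialize: nums = [13, 9, 16, 11, 20, 12, 20]
Entering loop: for item in nums:

After execution: sum_val = 22
22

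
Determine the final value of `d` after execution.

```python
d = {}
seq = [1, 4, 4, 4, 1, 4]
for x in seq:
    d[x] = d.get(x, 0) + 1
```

Let's trace through this code step by step.

Initialize: d = {}
Initialize: seq = [1, 4, 4, 4, 1, 4]
Entering loop: for x in seq:

After execution: d = {1: 2, 4: 4}
{1: 2, 4: 4}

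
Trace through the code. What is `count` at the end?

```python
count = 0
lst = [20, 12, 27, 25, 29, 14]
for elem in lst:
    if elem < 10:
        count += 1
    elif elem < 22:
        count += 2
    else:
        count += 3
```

Let's trace through this code step by step.

Initialize: count = 0
Initialize: lst = [20, 12, 27, 25, 29, 14]
Entering loop: for elem in lst:

After execution: count = 15
15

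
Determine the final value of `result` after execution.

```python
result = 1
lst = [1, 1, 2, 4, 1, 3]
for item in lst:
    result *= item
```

Let's trace through this code step by step.

Initialize: result = 1
Initialize: lst = [1, 1, 2, 4, 1, 3]
Entering loop: for item in lst:

After execution: result = 24
24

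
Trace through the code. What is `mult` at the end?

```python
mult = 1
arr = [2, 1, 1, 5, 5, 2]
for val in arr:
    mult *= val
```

Let's trace through this code step by step.

Initialize: mult = 1
Initialize: arr = [2, 1, 1, 5, 5, 2]
Entering loop: for val in arr:

After execution: mult = 100
100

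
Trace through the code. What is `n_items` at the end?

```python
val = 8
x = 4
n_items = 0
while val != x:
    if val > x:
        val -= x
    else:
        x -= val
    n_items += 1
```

Let's trace through this code step by step.

Initialize: val = 8
Initialize: x = 4
Initialize: n_items = 0
Entering loop: while val != x:

After execution: n_items = 1
1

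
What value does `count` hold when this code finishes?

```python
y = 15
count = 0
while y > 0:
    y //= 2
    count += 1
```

Let's trace through this code step by step.

Initialize: y = 15
Initialize: count = 0
Entering loop: while y > 0:

After execution: count = 4
4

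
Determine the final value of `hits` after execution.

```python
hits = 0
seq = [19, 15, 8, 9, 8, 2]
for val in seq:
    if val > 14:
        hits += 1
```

Let's trace through this code step by step.

Initialize: hits = 0
Initialize: seq = [19, 15, 8, 9, 8, 2]
Entering loop: for val in seq:

After execution: hits = 2
2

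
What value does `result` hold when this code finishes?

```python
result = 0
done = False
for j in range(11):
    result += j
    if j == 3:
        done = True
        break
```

Let's trace through this code step by step.

Initialize: result = 0
Initialize: done = False
Entering loop: for j in range(11):

After execution: result = 6
6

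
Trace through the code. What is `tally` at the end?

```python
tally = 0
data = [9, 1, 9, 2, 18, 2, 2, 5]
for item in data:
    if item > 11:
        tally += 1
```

Let's trace through this code step by step.

Initialize: tally = 0
Initialize: data = [9, 1, 9, 2, 18, 2, 2, 5]
Entering loop: for item in data:

After execution: tally = 1
1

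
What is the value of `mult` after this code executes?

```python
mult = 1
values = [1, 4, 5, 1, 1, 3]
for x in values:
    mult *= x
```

Let's trace through this code step by step.

Initialize: mult = 1
Initialize: values = [1, 4, 5, 1, 1, 3]
Entering loop: for x in values:

After execution: mult = 60
60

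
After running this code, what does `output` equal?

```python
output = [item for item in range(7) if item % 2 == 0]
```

Let's trace through this code step by step.

Initialize: output = [item for item in range(7) if item % 2 == 0]

After execution: output = [0, 2, 4, 6]
[0, 2, 4, 6]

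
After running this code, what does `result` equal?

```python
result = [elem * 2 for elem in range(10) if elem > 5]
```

Let's trace through this code step by step.

Initialize: result = [elem * 2 for elem in range(10) if elem > 5]

After execution: result = [12, 14, 16, 18]
[12, 14, 16, 18]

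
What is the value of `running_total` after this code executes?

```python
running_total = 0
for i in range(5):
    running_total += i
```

Let's trace through this code step by step.

Initialize: running_total = 0
Entering loop: for i in range(5):

After execution: running_total = 10
10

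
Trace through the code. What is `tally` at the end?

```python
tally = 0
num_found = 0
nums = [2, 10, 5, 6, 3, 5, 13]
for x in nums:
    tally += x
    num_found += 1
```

Let's trace through this code step by step.

Initialize: tally = 0
Initialize: num_found = 0
Initialize: nums = [2, 10, 5, 6, 3, 5, 13]
Entering loop: for x in nums:

After execution: tally = 44
44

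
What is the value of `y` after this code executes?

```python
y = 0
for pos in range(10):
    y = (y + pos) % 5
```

Let's trace through this code step by step.

Initialize: y = 0
Entering loop: for pos in range(10):

After execution: y = 0
0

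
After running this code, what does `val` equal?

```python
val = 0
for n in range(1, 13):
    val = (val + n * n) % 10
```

Let's trace through this code step by step.

Initialize: val = 0
Entering loop: for n in range(1, 13):

After execution: val = 0
0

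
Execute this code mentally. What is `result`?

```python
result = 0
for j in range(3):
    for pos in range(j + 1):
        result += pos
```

Let's trace through this code step by step.

Initialize: result = 0
Entering loop: for j in range(3):

After execution: result = 4
4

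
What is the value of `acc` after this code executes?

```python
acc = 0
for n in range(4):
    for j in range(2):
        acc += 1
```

Let's trace through this code step by step.

Initialize: acc = 0
Entering loop: for n in range(4):

After execution: acc = 8
8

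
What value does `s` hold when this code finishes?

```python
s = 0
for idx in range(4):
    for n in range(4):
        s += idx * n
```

Let's trace through this code step by step.

Initialize: s = 0
Entering loop: for idx in range(4):

After execution: s = 36
36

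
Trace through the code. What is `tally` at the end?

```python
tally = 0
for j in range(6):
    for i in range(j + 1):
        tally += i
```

Let's trace through this code step by step.

Initialize: tally = 0
Entering loop: for j in range(6):

After execution: tally = 35
35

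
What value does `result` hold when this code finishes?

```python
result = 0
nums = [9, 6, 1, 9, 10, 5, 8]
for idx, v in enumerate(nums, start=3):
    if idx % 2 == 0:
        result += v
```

Let's trace through this code step by step.

Initialize: result = 0
Initialize: nums = [9, 6, 1, 9, 10, 5, 8]
Entering loop: for idx, v in enumerate(nums, start=3):

After execution: result = 20
20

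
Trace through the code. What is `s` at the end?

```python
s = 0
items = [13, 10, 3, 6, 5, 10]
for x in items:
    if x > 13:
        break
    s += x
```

Let's trace through this code step by step.

Initialize: s = 0
Initialize: items = [13, 10, 3, 6, 5, 10]
Entering loop: for x in items:

After execution: s = 47
47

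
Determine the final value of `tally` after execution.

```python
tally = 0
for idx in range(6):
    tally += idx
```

Let's trace through this code step by step.

Initialize: tally = 0
Entering loop: for idx in range(6):

After execution: tally = 15
15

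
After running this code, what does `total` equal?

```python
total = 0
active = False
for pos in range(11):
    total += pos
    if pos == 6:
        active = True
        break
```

Let's trace through this code step by step.

Initialize: total = 0
Initialize: active = False
Entering loop: for pos in range(11):

After execution: total = 21
21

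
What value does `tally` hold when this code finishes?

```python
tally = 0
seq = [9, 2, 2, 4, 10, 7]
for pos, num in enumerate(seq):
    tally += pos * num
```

Let's trace through this code step by step.

Initialize: tally = 0
Initialize: seq = [9, 2, 2, 4, 10, 7]
Entering loop: for pos, num in enumerate(seq):

After execution: tally = 93
93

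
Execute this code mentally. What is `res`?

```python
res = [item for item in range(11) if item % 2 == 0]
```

Let's trace through this code step by step.

Initialize: res = [item for item in range(11) if item % 2 == 0]

After execution: res = [0, 2, 4, 6, 8, 10]
[0, 2, 4, 6, 8, 10]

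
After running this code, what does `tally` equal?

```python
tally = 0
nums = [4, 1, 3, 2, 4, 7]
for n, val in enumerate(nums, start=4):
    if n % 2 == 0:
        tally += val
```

Let's trace through this code step by step.

Initialize: tally = 0
Initialize: nums = [4, 1, 3, 2, 4, 7]
Entering loop: for n, val in enumerate(nums, start=4):

After execution: tally = 11
11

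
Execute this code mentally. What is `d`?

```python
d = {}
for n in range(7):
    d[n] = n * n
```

Let's trace through this code step by step.

Initialize: d = {}
Entering loop: for n in range(7):

After execution: d = {0: 0, 1: 1, 2: 4, 3: 9, 4: 16, 5: 25, 6: 36}
{0: 0, 1: 1, 2: 4, 3: 9, 4: 16, 5: 25, 6: 36}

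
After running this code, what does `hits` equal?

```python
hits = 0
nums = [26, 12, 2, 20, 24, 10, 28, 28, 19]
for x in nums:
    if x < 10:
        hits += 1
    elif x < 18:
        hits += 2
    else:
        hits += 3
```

Let's trace through this code step by step.

Initialize: hits = 0
Initialize: nums = [26, 12, 2, 20, 24, 10, 28, 28, 19]
Entering loop: for x in nums:

After execution: hits = 23
23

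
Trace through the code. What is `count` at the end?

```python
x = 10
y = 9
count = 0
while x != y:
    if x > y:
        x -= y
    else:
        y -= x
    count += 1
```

Let's trace through this code step by step.

Initialize: x = 10
Initialize: y = 9
Initialize: count = 0
Entering loop: while x != y:

After execution: count = 9
9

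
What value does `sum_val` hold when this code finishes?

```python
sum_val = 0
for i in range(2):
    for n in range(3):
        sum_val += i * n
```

Let's trace through this code step by step.

Initialize: sum_val = 0
Entering loop: for i in range(2):

After execution: sum_val = 3
3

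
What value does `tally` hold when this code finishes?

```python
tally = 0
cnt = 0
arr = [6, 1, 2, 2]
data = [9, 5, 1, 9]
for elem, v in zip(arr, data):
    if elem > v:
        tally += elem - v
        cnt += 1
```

Let's trace through this code step by step.

Initialize: tally = 0
Initialize: cnt = 0
Initialize: arr = [6, 1, 2, 2]
Initialize: data = [9, 5, 1, 9]
Entering loop: for elem, v in zip(arr, data):

After execution: tally = 1
1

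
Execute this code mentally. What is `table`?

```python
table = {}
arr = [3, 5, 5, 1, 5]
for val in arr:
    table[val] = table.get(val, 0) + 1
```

Let's trace through this code step by step.

Initialize: table = {}
Initialize: arr = [3, 5, 5, 1, 5]
Entering loop: for val in arr:

After execution: table = {3: 1, 5: 3, 1: 1}
{3: 1, 5: 3, 1: 1}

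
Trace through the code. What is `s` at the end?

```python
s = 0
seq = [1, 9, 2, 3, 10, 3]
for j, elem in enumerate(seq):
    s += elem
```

Let's trace through this code step by step.

Initialize: s = 0
Initialize: seq = [1, 9, 2, 3, 10, 3]
Entering loop: for j, elem in enumerate(seq):

After execution: s = 28
28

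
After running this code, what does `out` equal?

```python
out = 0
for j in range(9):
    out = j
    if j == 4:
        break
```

Let's trace through this code step by step.

Initialize: out = 0
Entering loop: for j in range(9):

After execution: out = 4
4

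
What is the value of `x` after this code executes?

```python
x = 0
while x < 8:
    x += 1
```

Let's trace through this code step by step.

Initialize: x = 0
Entering loop: while x < 8:

After execution: x = 8
8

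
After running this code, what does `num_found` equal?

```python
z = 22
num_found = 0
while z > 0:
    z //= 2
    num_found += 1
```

Let's trace through this code step by step.

Initialize: z = 22
Initialize: num_found = 0
Entering loop: while z > 0:

After execution: num_found = 5
5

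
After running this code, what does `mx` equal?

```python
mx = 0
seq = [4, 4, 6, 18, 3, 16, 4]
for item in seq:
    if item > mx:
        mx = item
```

Let's trace through this code step by step.

Initialize: mx = 0
Initialize: seq = [4, 4, 6, 18, 3, 16, 4]
Entering loop: for item in seq:

After execution: mx = 18
18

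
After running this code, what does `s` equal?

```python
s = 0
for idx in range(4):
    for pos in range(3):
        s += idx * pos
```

Let's trace through this code step by step.

Initialize: s = 0
Entering loop: for idx in range(4):

After execution: s = 18
18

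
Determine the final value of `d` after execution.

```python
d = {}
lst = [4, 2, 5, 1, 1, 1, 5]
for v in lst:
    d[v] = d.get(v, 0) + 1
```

Let's trace through this code step by step.

Initialize: d = {}
Initialize: lst = [4, 2, 5, 1, 1, 1, 5]
Entering loop: for v in lst:

After execution: d = {4: 1, 2: 1, 5: 2, 1: 3}
{4: 1, 2: 1, 5: 2, 1: 3}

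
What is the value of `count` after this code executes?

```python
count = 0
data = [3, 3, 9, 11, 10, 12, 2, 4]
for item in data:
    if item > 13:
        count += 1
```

Let's trace through this code step by step.

Initialize: count = 0
Initialize: data = [3, 3, 9, 11, 10, 12, 2, 4]
Entering loop: for item in data:

After execution: count = 0
0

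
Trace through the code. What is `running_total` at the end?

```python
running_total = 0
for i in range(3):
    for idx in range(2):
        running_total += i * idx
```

Let's trace through this code step by step.

Initialize: running_total = 0
Entering loop: for i in range(3):

After execution: running_total = 3
3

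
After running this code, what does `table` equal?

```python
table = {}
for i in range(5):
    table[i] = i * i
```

Let's trace through this code step by step.

Initialize: table = {}
Entering loop: for i in range(5):

After execution: table = {0: 0, 1: 1, 2: 4, 3: 9, 4: 16}
{0: 0, 1: 1, 2: 4, 3: 9, 4: 16}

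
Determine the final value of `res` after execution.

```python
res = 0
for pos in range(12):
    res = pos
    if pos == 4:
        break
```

Let's trace through this code step by step.

Initialize: res = 0
Entering loop: for pos in range(12):

After execution: res = 4
4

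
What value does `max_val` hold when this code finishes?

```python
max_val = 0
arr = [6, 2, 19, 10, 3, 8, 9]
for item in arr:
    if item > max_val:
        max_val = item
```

Let's trace through this code step by step.

Initialize: max_val = 0
Initialize: arr = [6, 2, 19, 10, 3, 8, 9]
Entering loop: for item in arr:

After execution: max_val = 19
19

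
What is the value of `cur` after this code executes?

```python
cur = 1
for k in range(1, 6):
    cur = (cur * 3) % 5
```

Let's trace through this code step by step.

Initialize: cur = 1
Entering loop: for k in range(1, 6):

After execution: cur = 3
3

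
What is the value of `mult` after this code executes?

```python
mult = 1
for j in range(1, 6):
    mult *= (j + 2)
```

Let's trace through this code step by step.

Initialize: mult = 1
Entering loop: for j in range(1, 6):

After execution: mult = 2520
2520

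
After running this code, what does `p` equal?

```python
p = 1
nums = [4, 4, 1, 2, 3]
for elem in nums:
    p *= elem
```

Let's trace through this code step by step.

Initialize: p = 1
Initialize: nums = [4, 4, 1, 2, 3]
Entering loop: for elem in nums:

After execution: p = 96
96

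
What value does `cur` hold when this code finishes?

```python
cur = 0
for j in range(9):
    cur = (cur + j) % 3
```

Let's trace through this code step by step.

Initialize: cur = 0
Entering loop: for j in range(9):

After execution: cur = 0
0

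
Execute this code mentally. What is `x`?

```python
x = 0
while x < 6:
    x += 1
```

Let's trace through this code step by step.

Initialize: x = 0
Entering loop: while x < 6:

After execution: x = 6
6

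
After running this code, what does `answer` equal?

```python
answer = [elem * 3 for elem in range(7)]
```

Let's trace through this code step by step.

Initialize: answer = [elem * 3 for elem in range(7)]

After execution: answer = [0, 3, 6, 9, 12, 15, 18]
[0, 3, 6, 9, 12, 15, 18]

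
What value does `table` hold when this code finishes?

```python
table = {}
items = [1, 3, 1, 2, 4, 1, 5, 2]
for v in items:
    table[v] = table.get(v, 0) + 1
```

Let's trace through this code step by step.

Initialize: table = {}
Initialize: items = [1, 3, 1, 2, 4, 1, 5, 2]
Entering loop: for v in items:

After execution: table = {1: 3, 3: 1, 2: 2, 4: 1, 5: 1}
{1: 3, 3: 1, 2: 2, 4: 1, 5: 1}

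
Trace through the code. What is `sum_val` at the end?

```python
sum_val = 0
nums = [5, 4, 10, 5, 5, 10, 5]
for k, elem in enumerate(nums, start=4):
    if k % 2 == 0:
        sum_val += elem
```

Let's trace through this code step by step.

Initialize: sum_val = 0
Initialize: nums = [5, 4, 10, 5, 5, 10, 5]
Entering loop: for k, elem in enumerate(nums, start=4):

After execution: sum_val = 25
25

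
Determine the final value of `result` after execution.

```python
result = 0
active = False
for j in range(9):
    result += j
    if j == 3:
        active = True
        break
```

Let's trace through this code step by step.

Initialize: result = 0
Initialize: active = False
Entering loop: for j in range(9):

After execution: result = 6
6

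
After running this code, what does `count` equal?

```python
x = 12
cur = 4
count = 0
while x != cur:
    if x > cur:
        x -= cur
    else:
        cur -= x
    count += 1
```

Let's trace through this code step by step.

Initialize: x = 12
Initialize: cur = 4
Initialize: count = 0
Entering loop: while x != cur:

After execution: count = 2
2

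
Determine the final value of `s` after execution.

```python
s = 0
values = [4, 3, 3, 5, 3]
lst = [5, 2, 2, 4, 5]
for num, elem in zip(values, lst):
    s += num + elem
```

Let's trace through this code step by step.

Initialize: s = 0
Initialize: values = [4, 3, 3, 5, 3]
Initialize: lst = [5, 2, 2, 4, 5]
Entering loop: for num, elem in zip(values, lst):

After execution: s = 36
36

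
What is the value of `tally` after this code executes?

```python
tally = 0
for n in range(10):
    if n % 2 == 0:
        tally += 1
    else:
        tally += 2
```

Let's trace through this code step by step.

Initialize: tally = 0
Entering loop: for n in range(10):

After execution: tally = 15
15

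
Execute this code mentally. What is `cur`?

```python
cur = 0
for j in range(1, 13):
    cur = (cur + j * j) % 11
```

Let's trace through this code step by step.

Initialize: cur = 0
Entering loop: for j in range(1, 13):

After execution: cur = 1
1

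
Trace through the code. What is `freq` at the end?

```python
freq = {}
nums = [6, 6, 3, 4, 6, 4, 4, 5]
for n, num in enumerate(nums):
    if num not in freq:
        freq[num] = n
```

Let's trace through this code step by step.

Initialize: freq = {}
Initialize: nums = [6, 6, 3, 4, 6, 4, 4, 5]
Entering loop: for n, num in enumerate(nums):

After execution: freq = {6: 0, 3: 2, 4: 3, 5: 7}
{6: 0, 3: 2, 4: 3, 5: 7}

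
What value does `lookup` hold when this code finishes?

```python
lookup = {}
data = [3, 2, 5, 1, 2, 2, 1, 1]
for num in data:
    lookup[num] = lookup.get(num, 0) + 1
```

Let's trace through this code step by step.

Initialize: lookup = {}
Initialize: data = [3, 2, 5, 1, 2, 2, 1, 1]
Entering loop: for num in data:

After execution: lookup = {3: 1, 2: 3, 5: 1, 1: 3}
{3: 1, 2: 3, 5: 1, 1: 3}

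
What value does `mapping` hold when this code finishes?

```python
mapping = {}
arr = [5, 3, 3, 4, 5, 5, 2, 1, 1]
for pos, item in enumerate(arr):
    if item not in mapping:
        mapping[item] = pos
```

Let's trace through this code step by step.

Initialize: mapping = {}
Initialize: arr = [5, 3, 3, 4, 5, 5, 2, 1, 1]
Entering loop: for pos, item in enumerate(arr):

After execution: mapping = {5: 0, 3: 1, 4: 3, 2: 6, 1: 7}
{5: 0, 3: 1, 4: 3, 2: 6, 1: 7}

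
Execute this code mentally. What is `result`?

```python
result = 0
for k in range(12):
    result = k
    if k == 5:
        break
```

Let's trace through this code step by step.

Initialize: result = 0
Entering loop: for k in range(12):

After execution: result = 5
5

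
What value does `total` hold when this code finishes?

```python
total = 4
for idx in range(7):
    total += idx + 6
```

Let's trace through this code step by step.

Initialize: total = 4
Entering loop: for idx in range(7):

After execution: total = 67
67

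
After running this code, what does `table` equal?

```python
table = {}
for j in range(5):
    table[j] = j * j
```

Let's trace through this code step by step.

Initialize: table = {}
Entering loop: for j in range(5):

After execution: table = {0: 0, 1: 1, 2: 4, 3: 9, 4: 16}
{0: 0, 1: 1, 2: 4, 3: 9, 4: 16}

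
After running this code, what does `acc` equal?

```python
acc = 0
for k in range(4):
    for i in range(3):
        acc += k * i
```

Let's trace through this code step by step.

Initialize: acc = 0
Entering loop: for k in range(4):

After execution: acc = 18
18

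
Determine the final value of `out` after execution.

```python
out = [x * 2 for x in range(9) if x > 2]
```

Let's trace through this code step by step.

Initialize: out = [x * 2 for x in range(9) if x > 2]

After execution: out = [6, 8, 10, 12, 14, 16]
[6, 8, 10, 12, 14, 16]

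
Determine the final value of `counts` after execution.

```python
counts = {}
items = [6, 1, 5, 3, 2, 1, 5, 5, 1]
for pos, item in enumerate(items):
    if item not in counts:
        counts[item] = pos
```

Let's trace through this code step by step.

Initialize: counts = {}
Initialize: items = [6, 1, 5, 3, 2, 1, 5, 5, 1]
Entering loop: for pos, item in enumerate(items):

After execution: counts = {6: 0, 1: 1, 5: 2, 3: 3, 2: 4}
{6: 0, 1: 1, 5: 2, 3: 3, 2: 4}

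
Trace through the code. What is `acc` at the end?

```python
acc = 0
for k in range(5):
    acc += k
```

Let's trace through this code step by step.

Initialize: acc = 0
Entering loop: for k in range(5):

After execution: acc = 10
10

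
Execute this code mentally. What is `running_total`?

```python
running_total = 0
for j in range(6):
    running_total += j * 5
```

Let's trace through this code step by step.

Initialize: running_total = 0
Entering loop: for j in range(6):

After execution: running_total = 75
75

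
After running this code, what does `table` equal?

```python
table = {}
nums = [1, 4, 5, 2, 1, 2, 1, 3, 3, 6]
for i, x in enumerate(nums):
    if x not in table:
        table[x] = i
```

Let's trace through this code step by step.

Initialize: table = {}
Initialize: nums = [1, 4, 5, 2, 1, 2, 1, 3, 3, 6]
Entering loop: for i, x in enumerate(nums):

After execution: table = {1: 0, 4: 1, 5: 2, 2: 3, 3: 7, 6: 9}
{1: 0, 4: 1, 5: 2, 2: 3, 3: 7, 6: 9}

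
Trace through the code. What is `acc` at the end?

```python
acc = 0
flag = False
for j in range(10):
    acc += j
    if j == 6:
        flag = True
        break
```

Let's trace through this code step by step.

Initialize: acc = 0
Initialize: flag = False
Entering loop: for j in range(10):

After execution: acc = 21
21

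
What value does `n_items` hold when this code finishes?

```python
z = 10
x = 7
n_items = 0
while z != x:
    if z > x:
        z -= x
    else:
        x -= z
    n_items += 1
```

Let's trace through this code step by step.

Initialize: z = 10
Initialize: x = 7
Initialize: n_items = 0
Entering loop: while z != x:

After execution: n_items = 5
5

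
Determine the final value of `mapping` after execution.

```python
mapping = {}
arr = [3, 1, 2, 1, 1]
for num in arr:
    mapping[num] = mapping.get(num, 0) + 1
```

Let's trace through this code step by step.

Initialize: mapping = {}
Initialize: arr = [3, 1, 2, 1, 1]
Entering loop: for num in arr:

After execution: mapping = {3: 1, 1: 3, 2: 1}
{3: 1, 1: 3, 2: 1}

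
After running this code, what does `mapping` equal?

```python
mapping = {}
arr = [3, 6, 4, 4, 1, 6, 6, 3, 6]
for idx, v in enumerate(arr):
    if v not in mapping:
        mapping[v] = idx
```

Let's trace through this code step by step.

Initialize: mapping = {}
Initialize: arr = [3, 6, 4, 4, 1, 6, 6, 3, 6]
Entering loop: for idx, v in enumerate(arr):

After execution: mapping = {3: 0, 6: 1, 4: 2, 1: 4}
{3: 0, 6: 1, 4: 2, 1: 4}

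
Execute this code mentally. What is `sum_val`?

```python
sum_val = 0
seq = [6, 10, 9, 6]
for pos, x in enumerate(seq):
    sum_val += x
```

Let's trace through this code step by step.

Initialize: sum_val = 0
Initialize: seq = [6, 10, 9, 6]
Entering loop: for pos, x in enumerate(seq):

After execution: sum_val = 31
31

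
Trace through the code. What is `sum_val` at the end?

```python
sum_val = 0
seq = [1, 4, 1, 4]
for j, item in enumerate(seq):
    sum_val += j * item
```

Let's trace through this code step by step.

Initialize: sum_val = 0
Initialize: seq = [1, 4, 1, 4]
Entering loop: for j, item in enumerate(seq):

After execution: sum_val = 18
18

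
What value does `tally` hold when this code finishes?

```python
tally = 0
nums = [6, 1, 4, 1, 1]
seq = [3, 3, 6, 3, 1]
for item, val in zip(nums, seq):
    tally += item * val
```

Let's trace through this code step by step.

Initialize: tally = 0
Initialize: nums = [6, 1, 4, 1, 1]
Initialize: seq = [3, 3, 6, 3, 1]
Entering loop: for item, val in zip(nums, seq):

After execution: tally = 49
49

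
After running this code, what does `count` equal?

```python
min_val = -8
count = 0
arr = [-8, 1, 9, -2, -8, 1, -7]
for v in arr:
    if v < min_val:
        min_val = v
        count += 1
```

Let's trace through this code step by step.

Initialize: min_val = -8
Initialize: count = 0
Initialize: arr = [-8, 1, 9, -2, -8, 1, -7]
Entering loop: for v in arr:

After execution: count = 0
0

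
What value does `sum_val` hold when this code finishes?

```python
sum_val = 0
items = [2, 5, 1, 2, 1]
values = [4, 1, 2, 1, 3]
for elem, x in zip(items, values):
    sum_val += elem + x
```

Let's trace through this code step by step.

Initialize: sum_val = 0
Initialize: items = [2, 5, 1, 2, 1]
Initialize: values = [4, 1, 2, 1, 3]
Entering loop: for elem, x in zip(items, values):

After execution: sum_val = 22
22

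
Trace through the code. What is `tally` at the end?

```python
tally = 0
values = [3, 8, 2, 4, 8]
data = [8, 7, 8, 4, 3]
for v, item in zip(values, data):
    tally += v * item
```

Let's trace through this code step by step.

Initialize: tally = 0
Initialize: values = [3, 8, 2, 4, 8]
Initialize: data = [8, 7, 8, 4, 3]
Entering loop: for v, item in zip(values, data):

After execution: tally = 136
136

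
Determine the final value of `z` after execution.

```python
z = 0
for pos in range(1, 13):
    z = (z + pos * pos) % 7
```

Let's trace through this code step by step.

Initialize: z = 0
Entering loop: for pos in range(1, 13):

After execution: z = 6
6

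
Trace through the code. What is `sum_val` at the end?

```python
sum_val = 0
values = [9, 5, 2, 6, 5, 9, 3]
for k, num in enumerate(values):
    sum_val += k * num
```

Let's trace through this code step by step.

Initialize: sum_val = 0
Initialize: values = [9, 5, 2, 6, 5, 9, 3]
Entering loop: for k, num in enumerate(values):

After execution: sum_val = 110
110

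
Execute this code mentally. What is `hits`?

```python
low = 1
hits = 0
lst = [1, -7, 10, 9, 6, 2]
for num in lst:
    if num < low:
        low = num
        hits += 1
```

Let's trace through this code step by step.

Initialize: low = 1
Initialize: hits = 0
Initialize: lst = [1, -7, 10, 9, 6, 2]
Entering loop: for num in lst:

After execution: hits = 1
1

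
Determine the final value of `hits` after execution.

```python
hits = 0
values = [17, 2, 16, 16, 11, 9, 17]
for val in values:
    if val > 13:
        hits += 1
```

Let's trace through this code step by step.

Initialize: hits = 0
Initialize: values = [17, 2, 16, 16, 11, 9, 17]
Entering loop: for val in values:

After execution: hits = 4
4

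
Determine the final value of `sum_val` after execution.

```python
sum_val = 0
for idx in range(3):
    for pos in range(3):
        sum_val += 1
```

Let's trace through this code step by step.

Initialize: sum_val = 0
Entering loop: for idx in range(3):

After execution: sum_val = 9
9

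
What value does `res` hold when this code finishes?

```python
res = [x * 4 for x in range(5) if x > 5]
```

Let's trace through this code step by step.

Initialize: res = [x * 4 for x in range(5) if x > 5]

After execution: res = []
[]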